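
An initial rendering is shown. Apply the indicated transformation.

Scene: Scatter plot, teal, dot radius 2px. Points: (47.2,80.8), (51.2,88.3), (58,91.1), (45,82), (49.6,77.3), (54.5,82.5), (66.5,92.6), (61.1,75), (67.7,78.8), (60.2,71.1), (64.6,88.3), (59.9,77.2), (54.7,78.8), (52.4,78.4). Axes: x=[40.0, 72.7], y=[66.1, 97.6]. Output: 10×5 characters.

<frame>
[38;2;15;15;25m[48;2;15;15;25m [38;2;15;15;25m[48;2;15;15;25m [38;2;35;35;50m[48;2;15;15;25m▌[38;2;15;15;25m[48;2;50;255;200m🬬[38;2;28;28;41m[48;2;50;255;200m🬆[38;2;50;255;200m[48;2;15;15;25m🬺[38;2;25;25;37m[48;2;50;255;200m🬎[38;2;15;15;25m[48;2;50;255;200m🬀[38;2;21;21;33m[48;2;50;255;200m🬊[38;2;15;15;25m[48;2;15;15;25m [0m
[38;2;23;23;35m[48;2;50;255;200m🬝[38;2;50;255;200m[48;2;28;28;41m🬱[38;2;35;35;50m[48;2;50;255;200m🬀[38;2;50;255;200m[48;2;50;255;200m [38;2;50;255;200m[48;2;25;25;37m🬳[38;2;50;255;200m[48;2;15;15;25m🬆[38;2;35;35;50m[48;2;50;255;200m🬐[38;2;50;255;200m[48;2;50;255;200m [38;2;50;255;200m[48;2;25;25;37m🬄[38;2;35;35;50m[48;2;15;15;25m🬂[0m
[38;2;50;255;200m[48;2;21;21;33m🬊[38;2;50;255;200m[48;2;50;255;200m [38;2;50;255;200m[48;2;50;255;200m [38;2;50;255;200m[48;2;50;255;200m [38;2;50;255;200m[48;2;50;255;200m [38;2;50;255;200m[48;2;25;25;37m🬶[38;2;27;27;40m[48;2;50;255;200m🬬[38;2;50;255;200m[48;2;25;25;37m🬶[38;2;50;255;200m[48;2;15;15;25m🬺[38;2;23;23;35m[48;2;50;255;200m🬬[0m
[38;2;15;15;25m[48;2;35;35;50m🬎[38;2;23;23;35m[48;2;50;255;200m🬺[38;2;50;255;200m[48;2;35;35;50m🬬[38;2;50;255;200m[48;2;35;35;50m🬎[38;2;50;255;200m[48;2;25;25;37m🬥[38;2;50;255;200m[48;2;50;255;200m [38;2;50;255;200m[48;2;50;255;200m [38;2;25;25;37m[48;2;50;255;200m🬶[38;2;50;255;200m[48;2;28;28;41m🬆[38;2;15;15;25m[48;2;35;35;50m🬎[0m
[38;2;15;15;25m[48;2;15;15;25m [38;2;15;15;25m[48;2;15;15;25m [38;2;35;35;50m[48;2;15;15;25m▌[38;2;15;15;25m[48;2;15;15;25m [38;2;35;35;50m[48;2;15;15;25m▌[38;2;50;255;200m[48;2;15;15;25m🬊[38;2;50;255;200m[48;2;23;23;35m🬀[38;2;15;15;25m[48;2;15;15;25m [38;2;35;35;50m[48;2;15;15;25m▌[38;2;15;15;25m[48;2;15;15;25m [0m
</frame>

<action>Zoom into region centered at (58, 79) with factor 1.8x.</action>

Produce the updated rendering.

<frame>
[38;2;50;255;200m[48;2;15;15;25m🬊[38;2;50;255;200m[48;2;15;15;25m🬝[38;2;50;255;200m[48;2;25;25;37m🬟[38;2;15;15;25m[48;2;15;15;25m [38;2;35;35;50m[48;2;15;15;25m▌[38;2;15;15;25m[48;2;15;15;25m [38;2;35;35;50m[48;2;15;15;25m▌[38;2;50;255;200m[48;2;15;15;25m🬊[38;2;50;255;200m[48;2;15;15;25m🬝[38;2;50;255;200m[48;2;15;15;25m🬀[0m
[38;2;35;35;50m[48;2;15;15;25m🬂[38;2;25;25;37m[48;2;50;255;200m🬕[38;2;50;255;200m[48;2;50;255;200m [38;2;50;255;200m[48;2;25;25;37m🬛[38;2;35;35;50m[48;2;15;15;25m🬕[38;2;35;35;50m[48;2;15;15;25m🬂[38;2;35;35;50m[48;2;15;15;25m🬕[38;2;35;35;50m[48;2;15;15;25m🬂[38;2;35;35;50m[48;2;15;15;25m🬕[38;2;23;23;35m[48;2;50;255;200m🬝[0m
[38;2;50;255;200m[48;2;15;15;25m🬺[38;2;50;255;200m[48;2;50;255;200m [38;2;50;255;200m[48;2;50;255;200m [38;2;50;255;200m[48;2;50;255;200m [38;2;30;30;43m[48;2;50;255;200m🬙[38;2;15;15;25m[48;2;50;255;200m🬀[38;2;28;28;41m[48;2;50;255;200m🬊[38;2;15;15;25m[48;2;35;35;50m🬰[38;2;27;27;40m[48;2;50;255;200m🬴[38;2;50;255;200m[48;2;50;255;200m [0m
[38;2;50;255;200m[48;2;28;28;41m🬆[38;2;23;23;35m[48;2;50;255;200m🬺[38;2;35;35;50m[48;2;15;15;25m🬲[38;2;50;255;200m[48;2;23;23;35m🬀[38;2;35;35;50m[48;2;15;15;25m🬲[38;2;50;255;200m[48;2;35;35;50m🬬[38;2;50;255;200m[48;2;50;255;200m [38;2;23;23;35m[48;2;50;255;200m🬸[38;2;35;35;50m[48;2;15;15;25m🬲[38;2;23;23;35m[48;2;50;255;200m🬺[0m
[38;2;15;15;25m[48;2;15;15;25m [38;2;15;15;25m[48;2;15;15;25m [38;2;35;35;50m[48;2;15;15;25m▌[38;2;15;15;25m[48;2;15;15;25m [38;2;27;27;40m[48;2;50;255;200m🬴[38;2;50;255;200m[48;2;50;255;200m [38;2;50;255;200m[48;2;15;15;25m🬛[38;2;15;15;25m[48;2;15;15;25m [38;2;35;35;50m[48;2;15;15;25m▌[38;2;15;15;25m[48;2;15;15;25m [0m
</frame>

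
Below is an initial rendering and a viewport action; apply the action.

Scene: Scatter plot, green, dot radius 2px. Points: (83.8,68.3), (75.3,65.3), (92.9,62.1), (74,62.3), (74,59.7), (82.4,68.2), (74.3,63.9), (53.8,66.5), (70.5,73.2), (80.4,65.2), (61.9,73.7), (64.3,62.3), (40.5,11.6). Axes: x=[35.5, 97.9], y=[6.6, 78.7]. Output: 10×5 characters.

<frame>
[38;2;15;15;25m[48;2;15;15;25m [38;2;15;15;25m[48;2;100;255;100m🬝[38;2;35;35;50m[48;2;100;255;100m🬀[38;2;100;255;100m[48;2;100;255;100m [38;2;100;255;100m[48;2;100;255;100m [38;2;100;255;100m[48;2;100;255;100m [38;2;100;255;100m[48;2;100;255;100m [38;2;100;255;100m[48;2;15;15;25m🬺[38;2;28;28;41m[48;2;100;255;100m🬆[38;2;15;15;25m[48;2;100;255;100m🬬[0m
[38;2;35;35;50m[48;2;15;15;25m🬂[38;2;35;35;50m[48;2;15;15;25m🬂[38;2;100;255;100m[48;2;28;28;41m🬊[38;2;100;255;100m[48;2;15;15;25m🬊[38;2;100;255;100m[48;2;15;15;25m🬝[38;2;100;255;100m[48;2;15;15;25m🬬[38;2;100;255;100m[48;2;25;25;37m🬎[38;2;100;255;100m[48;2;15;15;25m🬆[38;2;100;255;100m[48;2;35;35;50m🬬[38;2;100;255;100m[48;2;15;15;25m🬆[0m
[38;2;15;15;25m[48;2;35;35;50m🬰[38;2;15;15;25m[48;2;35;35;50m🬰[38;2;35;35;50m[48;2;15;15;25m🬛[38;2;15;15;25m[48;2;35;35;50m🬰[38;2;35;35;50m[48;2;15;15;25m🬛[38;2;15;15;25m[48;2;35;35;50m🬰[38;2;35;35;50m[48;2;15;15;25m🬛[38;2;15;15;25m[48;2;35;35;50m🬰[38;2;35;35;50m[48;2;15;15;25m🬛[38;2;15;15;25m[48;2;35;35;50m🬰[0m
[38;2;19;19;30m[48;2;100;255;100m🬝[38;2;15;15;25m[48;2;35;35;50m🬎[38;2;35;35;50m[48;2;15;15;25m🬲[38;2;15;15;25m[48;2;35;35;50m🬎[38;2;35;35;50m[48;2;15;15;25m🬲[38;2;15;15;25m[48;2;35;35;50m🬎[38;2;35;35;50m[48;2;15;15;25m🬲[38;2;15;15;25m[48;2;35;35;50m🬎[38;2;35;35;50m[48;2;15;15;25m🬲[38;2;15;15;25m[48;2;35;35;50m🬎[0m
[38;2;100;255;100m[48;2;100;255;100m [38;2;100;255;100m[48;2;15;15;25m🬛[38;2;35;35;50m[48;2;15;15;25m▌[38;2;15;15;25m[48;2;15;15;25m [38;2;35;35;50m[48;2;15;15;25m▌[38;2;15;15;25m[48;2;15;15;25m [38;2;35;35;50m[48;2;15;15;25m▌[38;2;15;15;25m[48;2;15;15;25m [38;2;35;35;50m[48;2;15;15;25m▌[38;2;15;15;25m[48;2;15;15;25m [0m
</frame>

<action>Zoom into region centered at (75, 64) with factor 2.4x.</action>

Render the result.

<frame>
[38;2;100;255;100m[48;2;15;15;25m🬺[38;2;15;15;25m[48;2;100;255;100m🬬[38;2;28;28;41m[48;2;100;255;100m🬆[38;2;100;255;100m[48;2;15;15;25m🬺[38;2;23;23;35m[48;2;100;255;100m🬬[38;2;15;15;25m[48;2;15;15;25m [38;2;35;35;50m[48;2;15;15;25m▌[38;2;15;15;25m[48;2;100;255;100m🬝[38;2;35;35;50m[48;2;15;15;25m▌[38;2;15;15;25m[48;2;15;15;25m [0m
[38;2;100;255;100m[48;2;15;15;25m🬥[38;2;35;35;50m[48;2;15;15;25m🬂[38;2;100;255;100m[48;2;27;27;40m🬁[38;2;100;255;100m[48;2;15;15;25m🬆[38;2;35;35;50m[48;2;100;255;100m🬆[38;2;23;23;35m[48;2;100;255;100m🬬[38;2;35;35;50m[48;2;100;255;100m🬆[38;2;100;255;100m[48;2;100;255;100m [38;2;100;255;100m[48;2;25;25;37m🬛[38;2;35;35;50m[48;2;15;15;25m🬂[0m
[38;2;100;255;100m[48;2;100;255;100m [38;2;100;255;100m[48;2;15;15;25m🬛[38;2;35;35;50m[48;2;15;15;25m🬛[38;2;15;15;25m[48;2;100;255;100m🬐[38;2;100;255;100m[48;2;100;255;100m [38;2;100;255;100m[48;2;21;21;33m🬆[38;2;100;255;100m[48;2;35;35;50m🬬[38;2;100;255;100m[48;2;21;21;33m🬆[38;2;35;35;50m[48;2;15;15;25m🬛[38;2;15;15;25m[48;2;35;35;50m🬰[0m
[38;2;23;23;35m[48;2;100;255;100m🬺[38;2;15;15;25m[48;2;35;35;50m🬎[38;2;35;35;50m[48;2;15;15;25m🬲[38;2;100;255;100m[48;2;28;28;41m🬊[38;2;100;255;100m[48;2;35;35;50m🬝[38;2;100;255;100m[48;2;23;23;35m🬀[38;2;35;35;50m[48;2;15;15;25m🬲[38;2;15;15;25m[48;2;35;35;50m🬎[38;2;35;35;50m[48;2;15;15;25m🬲[38;2;15;15;25m[48;2;35;35;50m🬎[0m
[38;2;15;15;25m[48;2;15;15;25m [38;2;15;15;25m[48;2;15;15;25m [38;2;35;35;50m[48;2;15;15;25m▌[38;2;15;15;25m[48;2;15;15;25m [38;2;35;35;50m[48;2;15;15;25m▌[38;2;15;15;25m[48;2;15;15;25m [38;2;35;35;50m[48;2;15;15;25m▌[38;2;15;15;25m[48;2;15;15;25m [38;2;35;35;50m[48;2;15;15;25m▌[38;2;15;15;25m[48;2;15;15;25m [0m
</frame>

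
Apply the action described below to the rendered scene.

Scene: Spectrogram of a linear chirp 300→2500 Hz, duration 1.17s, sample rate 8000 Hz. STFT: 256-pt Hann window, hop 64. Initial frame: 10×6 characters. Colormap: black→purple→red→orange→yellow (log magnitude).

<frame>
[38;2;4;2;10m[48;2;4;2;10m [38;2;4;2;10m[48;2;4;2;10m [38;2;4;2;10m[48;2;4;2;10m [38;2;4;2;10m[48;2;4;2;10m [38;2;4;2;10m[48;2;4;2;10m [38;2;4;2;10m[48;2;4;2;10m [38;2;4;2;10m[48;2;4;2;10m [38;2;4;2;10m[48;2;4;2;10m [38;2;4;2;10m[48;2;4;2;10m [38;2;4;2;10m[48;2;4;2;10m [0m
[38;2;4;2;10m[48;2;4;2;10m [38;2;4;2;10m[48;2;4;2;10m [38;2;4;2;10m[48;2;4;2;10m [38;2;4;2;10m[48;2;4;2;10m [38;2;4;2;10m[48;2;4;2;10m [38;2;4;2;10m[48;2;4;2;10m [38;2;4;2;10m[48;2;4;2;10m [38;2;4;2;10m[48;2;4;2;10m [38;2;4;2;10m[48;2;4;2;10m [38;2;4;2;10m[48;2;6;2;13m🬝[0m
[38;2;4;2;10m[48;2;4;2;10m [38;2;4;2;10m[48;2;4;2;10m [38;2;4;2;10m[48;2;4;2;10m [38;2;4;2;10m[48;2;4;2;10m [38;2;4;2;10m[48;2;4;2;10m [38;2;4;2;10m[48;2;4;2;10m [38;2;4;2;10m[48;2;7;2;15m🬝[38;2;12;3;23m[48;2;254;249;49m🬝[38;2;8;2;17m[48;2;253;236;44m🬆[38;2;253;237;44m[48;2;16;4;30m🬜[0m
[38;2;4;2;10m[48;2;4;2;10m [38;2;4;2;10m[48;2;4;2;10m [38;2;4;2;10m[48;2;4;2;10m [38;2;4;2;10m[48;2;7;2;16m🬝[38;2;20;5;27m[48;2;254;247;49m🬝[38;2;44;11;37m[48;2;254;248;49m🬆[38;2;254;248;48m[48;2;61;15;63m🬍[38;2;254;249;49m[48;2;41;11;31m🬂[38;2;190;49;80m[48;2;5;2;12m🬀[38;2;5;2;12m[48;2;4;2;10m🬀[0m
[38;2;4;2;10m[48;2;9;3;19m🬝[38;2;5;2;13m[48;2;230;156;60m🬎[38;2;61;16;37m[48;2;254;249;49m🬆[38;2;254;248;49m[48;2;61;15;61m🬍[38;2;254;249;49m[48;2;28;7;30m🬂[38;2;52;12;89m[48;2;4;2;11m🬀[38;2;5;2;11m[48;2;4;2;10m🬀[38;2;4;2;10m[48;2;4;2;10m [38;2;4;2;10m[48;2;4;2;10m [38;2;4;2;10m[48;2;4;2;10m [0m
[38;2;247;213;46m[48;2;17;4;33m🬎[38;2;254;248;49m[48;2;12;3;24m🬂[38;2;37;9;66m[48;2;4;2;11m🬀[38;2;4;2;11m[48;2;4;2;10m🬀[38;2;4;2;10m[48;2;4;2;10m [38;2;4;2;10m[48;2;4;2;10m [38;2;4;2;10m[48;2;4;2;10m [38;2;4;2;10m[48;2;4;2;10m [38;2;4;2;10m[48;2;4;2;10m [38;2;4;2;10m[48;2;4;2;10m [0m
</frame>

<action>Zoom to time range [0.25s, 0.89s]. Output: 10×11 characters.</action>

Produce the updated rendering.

<frame>
[38;2;4;2;10m[48;2;4;2;10m [38;2;4;2;10m[48;2;4;2;10m [38;2;4;2;10m[48;2;4;2;10m [38;2;4;2;10m[48;2;4;2;10m [38;2;4;2;10m[48;2;4;2;10m [38;2;4;2;10m[48;2;4;2;10m [38;2;4;2;10m[48;2;4;2;10m [38;2;4;2;10m[48;2;4;2;10m [38;2;4;2;10m[48;2;4;2;10m [38;2;4;2;10m[48;2;4;2;10m [0m
[38;2;4;2;10m[48;2;4;2;10m [38;2;4;2;10m[48;2;4;2;10m [38;2;4;2;10m[48;2;4;2;10m [38;2;4;2;10m[48;2;4;2;10m [38;2;4;2;10m[48;2;4;2;10m [38;2;4;2;10m[48;2;4;2;10m [38;2;4;2;10m[48;2;4;2;10m [38;2;4;2;10m[48;2;4;2;10m [38;2;4;2;10m[48;2;4;2;10m [38;2;4;2;10m[48;2;4;2;10m [0m
[38;2;4;2;10m[48;2;4;2;10m [38;2;4;2;10m[48;2;4;2;10m [38;2;4;2;10m[48;2;4;2;10m [38;2;4;2;10m[48;2;4;2;10m [38;2;4;2;10m[48;2;4;2;10m [38;2;4;2;10m[48;2;4;2;10m [38;2;4;2;10m[48;2;4;2;10m [38;2;4;2;10m[48;2;4;2;10m [38;2;4;2;10m[48;2;4;2;10m [38;2;4;2;10m[48;2;4;2;10m [0m
[38;2;4;2;10m[48;2;4;2;10m [38;2;4;2;10m[48;2;4;2;10m [38;2;4;2;10m[48;2;4;2;10m [38;2;4;2;10m[48;2;4;2;10m [38;2;4;2;10m[48;2;4;2;10m [38;2;4;2;10m[48;2;4;2;10m [38;2;4;2;10m[48;2;4;2;10m [38;2;4;2;10m[48;2;4;2;10m [38;2;4;2;10m[48;2;4;2;10m [38;2;4;2;10m[48;2;4;2;10m [0m
[38;2;4;2;10m[48;2;4;2;10m [38;2;4;2;10m[48;2;4;2;10m [38;2;4;2;10m[48;2;4;2;10m [38;2;4;2;10m[48;2;4;2;10m [38;2;4;2;10m[48;2;4;2;10m [38;2;4;2;10m[48;2;4;2;10m [38;2;4;2;10m[48;2;4;2;10m [38;2;4;2;10m[48;2;4;2;10m [38;2;4;2;10m[48;2;4;2;10m [38;2;4;2;10m[48;2;5;2;12m🬝[0m
[38;2;4;2;10m[48;2;4;2;10m [38;2;4;2;10m[48;2;4;2;10m [38;2;4;2;10m[48;2;4;2;10m [38;2;4;2;10m[48;2;4;2;10m [38;2;4;2;10m[48;2;4;2;10m [38;2;4;2;10m[48;2;4;2;10m [38;2;4;2;10m[48;2;5;2;12m🬝[38;2;4;2;10m[48;2;8;2;18m🬎[38;2;12;3;24m[48;2;251;173;18m🬝[38;2;19;4;36m[48;2;252;215;35m🬆[0m
[38;2;4;2;10m[48;2;4;2;10m [38;2;4;2;10m[48;2;4;2;10m [38;2;4;2;10m[48;2;4;2;10m [38;2;4;2;10m[48;2;6;2;14m🬝[38;2;5;2;13m[48;2;28;7;51m🬝[38;2;38;10;30m[48;2;254;247;48m🬝[38;2;53;13;43m[48;2;254;245;47m🬆[38;2;253;217;36m[48;2;73;18;76m🬜[38;2;254;244;47m[48;2;46;11;44m🬆[38;2;254;243;47m[48;2;34;9;30m🬀[0m
[38;2;4;2;10m[48;2;7;2;16m🬝[38;2;7;2;15m[48;2;68;16;88m🬝[38;2;14;3;27m[48;2;253;233;42m🬎[38;2;21;5;39m[48;2;251;221;41m🬂[38;2;248;215;45m[48;2;95;24;56m🬎[38;2;236;183;59m[48;2;15;4;29m🬆[38;2;250;156;11m[48;2;11;3;23m🬀[38;2;10;3;20m[48;2;4;2;11m🬀[38;2;5;2;12m[48;2;4;2;10m🬀[38;2;4;2;10m[48;2;4;2;10m [0m
[38;2;20;5;37m[48;2;250;218;43m🬂[38;2;246;212;47m[48;2;102;26;56m🬎[38;2;237;176;52m[48;2;11;3;23m🬆[38;2;151;38;83m[48;2;8;2;16m🬀[38;2;7;2;16m[48;2;4;2;10m🬀[38;2;4;2;11m[48;2;4;2;10m🬀[38;2;4;2;10m[48;2;4;2;10m [38;2;4;2;10m[48;2;4;2;10m [38;2;4;2;10m[48;2;4;2;10m [38;2;4;2;10m[48;2;4;2;10m [0m
[38;2;79;19;88m[48;2;7;2;15m🬀[38;2;7;2;16m[48;2;4;2;10m🬀[38;2;4;2;11m[48;2;4;2;10m🬀[38;2;4;2;10m[48;2;4;2;10m [38;2;4;2;10m[48;2;4;2;10m [38;2;4;2;10m[48;2;4;2;10m [38;2;4;2;10m[48;2;4;2;10m [38;2;4;2;10m[48;2;4;2;10m [38;2;4;2;10m[48;2;4;2;10m [38;2;4;2;10m[48;2;4;2;10m [0m
[38;2;4;2;10m[48;2;4;2;10m [38;2;4;2;10m[48;2;4;2;10m [38;2;4;2;10m[48;2;4;2;10m [38;2;4;2;10m[48;2;4;2;10m [38;2;4;2;10m[48;2;4;2;10m [38;2;4;2;10m[48;2;4;2;10m [38;2;4;2;10m[48;2;4;2;10m [38;2;4;2;10m[48;2;4;2;10m [38;2;4;2;10m[48;2;4;2;10m [38;2;4;2;10m[48;2;4;2;10m [0m
</frame>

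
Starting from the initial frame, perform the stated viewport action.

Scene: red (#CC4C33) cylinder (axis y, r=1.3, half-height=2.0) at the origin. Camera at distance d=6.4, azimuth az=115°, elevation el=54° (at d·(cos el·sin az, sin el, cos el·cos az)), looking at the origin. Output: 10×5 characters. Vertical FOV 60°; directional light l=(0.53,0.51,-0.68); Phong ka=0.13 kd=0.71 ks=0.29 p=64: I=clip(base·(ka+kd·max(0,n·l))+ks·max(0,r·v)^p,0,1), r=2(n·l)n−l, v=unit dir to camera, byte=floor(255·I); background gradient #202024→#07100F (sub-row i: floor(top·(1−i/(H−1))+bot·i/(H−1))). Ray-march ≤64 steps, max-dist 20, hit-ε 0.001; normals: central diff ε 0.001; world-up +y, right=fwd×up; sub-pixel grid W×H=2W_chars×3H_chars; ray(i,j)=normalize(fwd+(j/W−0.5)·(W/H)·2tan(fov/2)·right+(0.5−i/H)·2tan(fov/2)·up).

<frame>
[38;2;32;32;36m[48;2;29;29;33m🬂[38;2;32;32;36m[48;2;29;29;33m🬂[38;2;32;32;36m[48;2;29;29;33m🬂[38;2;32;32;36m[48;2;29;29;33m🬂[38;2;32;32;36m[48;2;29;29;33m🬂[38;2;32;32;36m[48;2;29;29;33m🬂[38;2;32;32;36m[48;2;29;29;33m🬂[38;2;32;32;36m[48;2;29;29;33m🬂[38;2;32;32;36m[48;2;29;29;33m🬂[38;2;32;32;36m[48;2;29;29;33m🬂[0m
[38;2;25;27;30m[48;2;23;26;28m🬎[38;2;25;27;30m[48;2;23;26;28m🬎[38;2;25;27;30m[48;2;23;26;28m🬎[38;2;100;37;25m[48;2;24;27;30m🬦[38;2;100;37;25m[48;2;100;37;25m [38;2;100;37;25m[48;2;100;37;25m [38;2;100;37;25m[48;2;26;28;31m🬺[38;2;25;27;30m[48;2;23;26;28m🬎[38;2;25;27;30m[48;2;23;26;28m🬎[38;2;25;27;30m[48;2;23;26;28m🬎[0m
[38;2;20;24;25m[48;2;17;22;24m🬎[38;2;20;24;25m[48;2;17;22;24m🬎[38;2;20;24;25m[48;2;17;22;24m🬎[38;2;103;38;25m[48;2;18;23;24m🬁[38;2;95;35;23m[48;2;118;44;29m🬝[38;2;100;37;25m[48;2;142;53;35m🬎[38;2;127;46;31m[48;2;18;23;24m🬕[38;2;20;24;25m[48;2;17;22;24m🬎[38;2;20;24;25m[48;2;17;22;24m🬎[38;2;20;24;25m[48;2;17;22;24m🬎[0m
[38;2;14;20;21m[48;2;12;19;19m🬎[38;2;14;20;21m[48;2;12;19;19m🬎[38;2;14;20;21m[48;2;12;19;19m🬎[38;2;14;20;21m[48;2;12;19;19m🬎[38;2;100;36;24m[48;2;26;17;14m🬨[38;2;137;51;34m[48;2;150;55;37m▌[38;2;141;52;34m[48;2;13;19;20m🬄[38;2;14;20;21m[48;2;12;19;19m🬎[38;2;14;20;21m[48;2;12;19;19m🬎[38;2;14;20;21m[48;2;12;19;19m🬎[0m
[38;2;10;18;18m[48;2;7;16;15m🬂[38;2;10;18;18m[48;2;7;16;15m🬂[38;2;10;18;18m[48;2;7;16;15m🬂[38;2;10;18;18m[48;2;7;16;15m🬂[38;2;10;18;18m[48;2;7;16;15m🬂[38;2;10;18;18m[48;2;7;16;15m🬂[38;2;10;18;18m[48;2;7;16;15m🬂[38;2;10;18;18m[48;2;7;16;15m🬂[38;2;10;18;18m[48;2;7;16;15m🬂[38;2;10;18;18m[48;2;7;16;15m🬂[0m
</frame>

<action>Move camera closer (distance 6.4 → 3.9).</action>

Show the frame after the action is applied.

<frame>
[38;2;32;32;36m[48;2;29;29;33m🬂[38;2;100;37;25m[48;2;30;30;34m🬦[38;2;100;37;25m[48;2;100;37;25m [38;2;100;37;25m[48;2;100;37;25m [38;2;100;37;25m[48;2;100;37;25m [38;2;100;37;25m[48;2;100;37;25m [38;2;100;37;25m[48;2;100;37;25m [38;2;100;37;25m[48;2;100;37;25m [38;2;100;37;25m[48;2;32;32;36m🬺[38;2;32;32;36m[48;2;29;29;33m🬂[0m
[38;2;25;27;30m[48;2;23;26;28m🬎[38;2;100;37;25m[48;2;24;26;29m🬉[38;2;100;37;25m[48;2;81;30;20m🬬[38;2;100;37;25m[48;2;100;37;25m [38;2;100;37;25m[48;2;100;37;25m [38;2;100;37;25m[48;2;100;37;25m [38;2;100;37;25m[48;2;100;37;25m [38;2;100;37;25m[48;2;100;37;25m [38;2;109;40;27m[48;2;23;26;28m🬝[38;2;25;27;30m[48;2;23;26;28m🬎[0m
[38;2;20;24;25m[48;2;17;22;24m🬎[38;2;20;24;25m[48;2;17;22;24m🬎[38;2;78;28;19m[48;2;17;22;24m🬊[38;2;111;41;27m[48;2;99;36;24m🬧[38;2;100;37;25m[48;2;127;47;31m🬂[38;2;100;37;25m[48;2;139;52;34m🬂[38;2;100;37;25m[48;2;148;54;36m🬂[38;2;150;55;37m[48;2;17;22;24m🬝[38;2;143;53;35m[48;2;18;23;24m🬀[38;2;20;24;25m[48;2;17;22;24m🬎[0m
[38;2;14;20;21m[48;2;12;19;19m🬎[38;2;14;20;21m[48;2;12;19;19m🬎[38;2;14;20;21m[48;2;12;19;19m🬎[38;2;91;33;22m[48;2;13;19;20m🬨[38;2;128;47;31m[48;2;115;42;28m▐[38;2;137;51;34m[48;2;144;53;35m▌[38;2;148;55;37m[48;2;150;56;37m🬣[38;2;149;55;37m[48;2;13;19;20m🬀[38;2;14;20;21m[48;2;12;19;19m🬎[38;2;14;20;21m[48;2;12;19;19m🬎[0m
[38;2;10;18;18m[48;2;7;16;15m🬂[38;2;10;18;18m[48;2;7;16;15m🬂[38;2;10;18;18m[48;2;7;16;15m🬂[38;2;10;18;18m[48;2;7;16;15m🬂[38;2;115;42;28m[48;2;7;16;15m🬊[38;2;142;52;35m[48;2;7;16;15m🬎[38;2;151;56;37m[48;2;8;16;16m🬀[38;2;10;18;18m[48;2;7;16;15m🬂[38;2;10;18;18m[48;2;7;16;15m🬂[38;2;10;18;18m[48;2;7;16;15m🬂[0m
</frame>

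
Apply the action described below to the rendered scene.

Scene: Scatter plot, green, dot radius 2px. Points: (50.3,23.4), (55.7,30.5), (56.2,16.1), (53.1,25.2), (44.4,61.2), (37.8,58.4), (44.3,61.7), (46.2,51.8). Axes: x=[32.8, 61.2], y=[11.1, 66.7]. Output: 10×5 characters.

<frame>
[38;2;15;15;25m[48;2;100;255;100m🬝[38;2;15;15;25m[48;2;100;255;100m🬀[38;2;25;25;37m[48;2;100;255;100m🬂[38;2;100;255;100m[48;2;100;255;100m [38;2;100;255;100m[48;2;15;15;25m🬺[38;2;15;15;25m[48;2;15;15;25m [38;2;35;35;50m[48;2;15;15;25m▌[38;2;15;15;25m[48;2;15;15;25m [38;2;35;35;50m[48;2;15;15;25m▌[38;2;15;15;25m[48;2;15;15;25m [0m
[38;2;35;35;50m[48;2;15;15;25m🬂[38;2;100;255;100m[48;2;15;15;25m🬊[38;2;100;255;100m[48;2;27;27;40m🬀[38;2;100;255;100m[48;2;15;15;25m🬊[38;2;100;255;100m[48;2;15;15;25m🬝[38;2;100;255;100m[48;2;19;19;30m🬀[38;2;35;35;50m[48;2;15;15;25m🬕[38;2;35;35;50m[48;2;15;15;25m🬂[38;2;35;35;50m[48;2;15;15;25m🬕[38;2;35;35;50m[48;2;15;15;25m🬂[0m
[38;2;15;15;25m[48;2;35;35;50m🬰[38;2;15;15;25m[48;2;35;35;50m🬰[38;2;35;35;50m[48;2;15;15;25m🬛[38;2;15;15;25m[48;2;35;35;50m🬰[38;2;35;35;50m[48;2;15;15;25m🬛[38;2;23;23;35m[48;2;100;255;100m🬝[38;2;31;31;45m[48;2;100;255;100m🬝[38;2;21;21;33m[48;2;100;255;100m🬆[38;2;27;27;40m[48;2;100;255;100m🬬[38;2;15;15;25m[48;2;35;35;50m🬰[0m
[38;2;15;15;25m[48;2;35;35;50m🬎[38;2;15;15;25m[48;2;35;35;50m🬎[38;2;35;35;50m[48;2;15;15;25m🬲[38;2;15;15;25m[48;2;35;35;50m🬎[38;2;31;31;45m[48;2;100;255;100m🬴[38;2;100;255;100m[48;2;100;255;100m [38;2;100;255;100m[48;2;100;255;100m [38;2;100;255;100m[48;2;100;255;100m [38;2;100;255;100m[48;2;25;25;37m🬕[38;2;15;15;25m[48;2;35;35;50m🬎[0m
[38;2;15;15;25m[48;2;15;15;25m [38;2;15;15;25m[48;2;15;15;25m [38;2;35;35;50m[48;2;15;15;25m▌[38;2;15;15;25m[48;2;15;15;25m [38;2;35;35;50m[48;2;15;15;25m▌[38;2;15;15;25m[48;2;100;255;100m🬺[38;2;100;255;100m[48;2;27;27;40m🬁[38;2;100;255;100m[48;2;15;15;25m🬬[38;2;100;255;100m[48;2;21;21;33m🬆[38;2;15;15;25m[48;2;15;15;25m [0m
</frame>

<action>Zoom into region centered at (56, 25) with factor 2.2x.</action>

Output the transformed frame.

<frame>
[38;2;15;15;25m[48;2;15;15;25m [38;2;15;15;25m[48;2;15;15;25m [38;2;35;35;50m[48;2;15;15;25m▌[38;2;15;15;25m[48;2;15;15;25m [38;2;28;28;41m[48;2;100;255;100m🬆[38;2;15;15;25m[48;2;100;255;100m🬬[38;2;35;35;50m[48;2;15;15;25m▌[38;2;15;15;25m[48;2;15;15;25m [38;2;35;35;50m[48;2;15;15;25m▌[38;2;15;15;25m[48;2;15;15;25m [0m
[38;2;23;23;35m[48;2;100;255;100m🬝[38;2;35;35;50m[48;2;15;15;25m🬂[38;2;35;35;50m[48;2;100;255;100m🬆[38;2;100;255;100m[48;2;20;20;31m🬑[38;2;100;255;100m[48;2;35;35;50m🬬[38;2;100;255;100m[48;2;15;15;25m🬆[38;2;35;35;50m[48;2;15;15;25m🬕[38;2;35;35;50m[48;2;15;15;25m🬂[38;2;35;35;50m[48;2;15;15;25m🬕[38;2;35;35;50m[48;2;15;15;25m🬂[0m
[38;2;100;255;100m[48;2;100;255;100m [38;2;100;255;100m[48;2;15;15;25m🬝[38;2;100;255;100m[48;2;35;35;50m🬬[38;2;100;255;100m[48;2;21;21;33m🬆[38;2;35;35;50m[48;2;15;15;25m🬛[38;2;15;15;25m[48;2;35;35;50m🬰[38;2;35;35;50m[48;2;15;15;25m🬛[38;2;15;15;25m[48;2;35;35;50m🬰[38;2;35;35;50m[48;2;15;15;25m🬛[38;2;15;15;25m[48;2;35;35;50m🬰[0m
[38;2;23;23;35m[48;2;100;255;100m🬺[38;2;15;15;25m[48;2;35;35;50m🬎[38;2;35;35;50m[48;2;15;15;25m🬲[38;2;19;19;30m[48;2;100;255;100m🬝[38;2;35;35;50m[48;2;100;255;100m🬀[38;2;15;15;25m[48;2;100;255;100m🬊[38;2;35;35;50m[48;2;15;15;25m🬲[38;2;15;15;25m[48;2;35;35;50m🬎[38;2;35;35;50m[48;2;15;15;25m🬲[38;2;15;15;25m[48;2;35;35;50m🬎[0m
[38;2;15;15;25m[48;2;15;15;25m [38;2;15;15;25m[48;2;15;15;25m [38;2;35;35;50m[48;2;15;15;25m▌[38;2;15;15;25m[48;2;15;15;25m [38;2;100;255;100m[48;2;28;28;41m🬊[38;2;100;255;100m[48;2;15;15;25m🬀[38;2;35;35;50m[48;2;15;15;25m▌[38;2;15;15;25m[48;2;15;15;25m [38;2;35;35;50m[48;2;15;15;25m▌[38;2;15;15;25m[48;2;15;15;25m [0m
</frame>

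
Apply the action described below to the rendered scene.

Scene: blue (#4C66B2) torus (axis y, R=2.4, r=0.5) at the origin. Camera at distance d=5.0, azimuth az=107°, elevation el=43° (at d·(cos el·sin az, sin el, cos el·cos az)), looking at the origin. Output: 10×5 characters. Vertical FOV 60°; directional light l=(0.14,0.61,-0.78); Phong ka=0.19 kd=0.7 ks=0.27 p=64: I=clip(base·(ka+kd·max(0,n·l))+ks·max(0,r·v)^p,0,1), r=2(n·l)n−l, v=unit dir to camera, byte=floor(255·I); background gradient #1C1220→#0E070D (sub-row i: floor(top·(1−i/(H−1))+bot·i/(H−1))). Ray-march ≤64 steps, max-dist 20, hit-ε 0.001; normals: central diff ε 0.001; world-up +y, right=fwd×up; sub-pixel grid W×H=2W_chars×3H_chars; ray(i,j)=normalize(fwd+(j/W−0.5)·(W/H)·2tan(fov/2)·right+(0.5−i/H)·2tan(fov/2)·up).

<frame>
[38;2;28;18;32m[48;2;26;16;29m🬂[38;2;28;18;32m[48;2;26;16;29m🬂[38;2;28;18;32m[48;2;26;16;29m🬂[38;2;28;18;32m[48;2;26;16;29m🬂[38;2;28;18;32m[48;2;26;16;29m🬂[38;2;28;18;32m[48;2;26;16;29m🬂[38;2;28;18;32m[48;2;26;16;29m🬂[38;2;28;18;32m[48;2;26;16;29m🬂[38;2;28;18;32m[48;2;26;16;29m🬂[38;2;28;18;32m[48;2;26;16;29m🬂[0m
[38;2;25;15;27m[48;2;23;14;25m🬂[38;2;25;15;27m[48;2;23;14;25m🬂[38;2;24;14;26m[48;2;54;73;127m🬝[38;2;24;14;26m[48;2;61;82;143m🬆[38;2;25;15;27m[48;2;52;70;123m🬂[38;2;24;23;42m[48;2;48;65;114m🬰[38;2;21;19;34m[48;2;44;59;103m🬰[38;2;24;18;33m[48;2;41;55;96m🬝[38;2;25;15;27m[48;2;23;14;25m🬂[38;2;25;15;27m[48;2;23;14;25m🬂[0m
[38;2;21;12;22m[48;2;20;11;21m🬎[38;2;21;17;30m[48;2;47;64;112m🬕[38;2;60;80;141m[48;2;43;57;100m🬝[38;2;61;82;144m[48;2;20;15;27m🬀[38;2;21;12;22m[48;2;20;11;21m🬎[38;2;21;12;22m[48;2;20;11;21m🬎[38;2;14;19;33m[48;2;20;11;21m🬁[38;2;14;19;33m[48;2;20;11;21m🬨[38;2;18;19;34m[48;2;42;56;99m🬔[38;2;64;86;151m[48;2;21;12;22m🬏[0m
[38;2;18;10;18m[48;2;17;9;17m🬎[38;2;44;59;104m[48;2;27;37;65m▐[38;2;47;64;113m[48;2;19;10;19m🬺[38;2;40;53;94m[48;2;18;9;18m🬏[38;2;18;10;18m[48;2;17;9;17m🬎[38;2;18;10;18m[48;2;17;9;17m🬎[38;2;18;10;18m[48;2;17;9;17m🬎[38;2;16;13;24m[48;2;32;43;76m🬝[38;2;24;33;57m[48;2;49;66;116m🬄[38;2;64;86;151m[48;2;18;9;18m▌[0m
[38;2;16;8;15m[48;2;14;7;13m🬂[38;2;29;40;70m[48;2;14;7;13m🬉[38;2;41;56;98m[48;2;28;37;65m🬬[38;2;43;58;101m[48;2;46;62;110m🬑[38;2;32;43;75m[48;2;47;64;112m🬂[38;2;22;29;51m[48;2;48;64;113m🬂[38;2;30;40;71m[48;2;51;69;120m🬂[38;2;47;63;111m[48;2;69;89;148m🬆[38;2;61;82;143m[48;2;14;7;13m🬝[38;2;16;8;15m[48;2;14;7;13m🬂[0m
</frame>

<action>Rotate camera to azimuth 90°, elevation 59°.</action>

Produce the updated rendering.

<frame>
[38;2;28;18;32m[48;2;26;16;29m🬂[38;2;28;18;32m[48;2;26;16;29m🬂[38;2;28;18;32m[48;2;26;16;29m🬂[38;2;28;18;32m[48;2;26;16;29m🬂[38;2;28;18;32m[48;2;26;16;29m🬂[38;2;28;18;32m[48;2;26;16;29m🬂[38;2;28;18;32m[48;2;26;16;29m🬂[38;2;28;18;32m[48;2;26;16;29m🬂[38;2;28;18;32m[48;2;26;16;29m🬂[38;2;28;18;32m[48;2;26;16;29m🬂[0m
[38;2;25;15;27m[48;2;23;14;25m🬂[38;2;25;15;27m[48;2;23;14;25m🬂[38;2;24;14;26m[48;2;49;66;116m🬆[38;2;25;15;27m[48;2;54;73;128m🬀[38;2;46;62;108m[48;2;23;14;25m🬎[38;2;42;56;98m[48;2;20;18;32m🬂[38;2;41;56;98m[48;2;17;19;33m🬂[38;2;23;24;43m[48;2;49;66;115m🬴[38;2;50;67;118m[48;2;24;14;26m🬏[38;2;25;15;27m[48;2;23;14;25m🬂[0m
[38;2;21;12;22m[48;2;20;11;21m🬎[38;2;22;17;31m[48;2;45;61;107m🬕[38;2;64;86;151m[48;2;55;75;131m🬜[38;2;38;51;90m[48;2;20;11;21m🬀[38;2;21;12;22m[48;2;20;11;21m🬎[38;2;21;12;22m[48;2;20;11;21m🬎[38;2;21;12;22m[48;2;20;11;21m🬎[38;2;14;19;33m[48;2;20;11;21m🬨[38;2;52;69;121m[48;2;21;29;51m▐[38;2;21;12;22m[48;2;20;11;21m🬎[0m
[38;2;18;10;18m[48;2;17;9;17m🬎[38;2;42;57;100m[48;2;15;15;27m▐[38;2;57;77;136m[48;2;52;70;124m🬌[38;2;18;10;18m[48;2;17;9;17m🬎[38;2;18;10;18m[48;2;17;9;17m🬎[38;2;18;10;18m[48;2;17;9;17m🬎[38;2;18;10;18m[48;2;17;9;17m🬎[38;2;18;9;18m[48;2;15;21;37m▌[38;2;32;43;75m[48;2;71;90;143m🬕[38;2;66;89;156m[48;2;17;9;17m🬄[0m
[38;2;16;8;15m[48;2;14;7;13m🬂[38;2;27;36;63m[48;2;14;9;17m🬁[38;2;44;58;102m[48;2;26;35;62m🬨[38;2;47;64;113m[48;2;41;55;97m🬪[38;2;16;8;15m[48;2;42;56;99m🬂[38;2;16;8;15m[48;2;35;48;84m🬂[38;2;15;13;24m[48;2;38;52;91m🬂[38;2;30;40;70m[48;2;49;66;116m🬂[38;2;58;77;134m[48;2;14;7;13m🬝[38;2;16;8;15m[48;2;14;7;13m🬂[0m
</frame>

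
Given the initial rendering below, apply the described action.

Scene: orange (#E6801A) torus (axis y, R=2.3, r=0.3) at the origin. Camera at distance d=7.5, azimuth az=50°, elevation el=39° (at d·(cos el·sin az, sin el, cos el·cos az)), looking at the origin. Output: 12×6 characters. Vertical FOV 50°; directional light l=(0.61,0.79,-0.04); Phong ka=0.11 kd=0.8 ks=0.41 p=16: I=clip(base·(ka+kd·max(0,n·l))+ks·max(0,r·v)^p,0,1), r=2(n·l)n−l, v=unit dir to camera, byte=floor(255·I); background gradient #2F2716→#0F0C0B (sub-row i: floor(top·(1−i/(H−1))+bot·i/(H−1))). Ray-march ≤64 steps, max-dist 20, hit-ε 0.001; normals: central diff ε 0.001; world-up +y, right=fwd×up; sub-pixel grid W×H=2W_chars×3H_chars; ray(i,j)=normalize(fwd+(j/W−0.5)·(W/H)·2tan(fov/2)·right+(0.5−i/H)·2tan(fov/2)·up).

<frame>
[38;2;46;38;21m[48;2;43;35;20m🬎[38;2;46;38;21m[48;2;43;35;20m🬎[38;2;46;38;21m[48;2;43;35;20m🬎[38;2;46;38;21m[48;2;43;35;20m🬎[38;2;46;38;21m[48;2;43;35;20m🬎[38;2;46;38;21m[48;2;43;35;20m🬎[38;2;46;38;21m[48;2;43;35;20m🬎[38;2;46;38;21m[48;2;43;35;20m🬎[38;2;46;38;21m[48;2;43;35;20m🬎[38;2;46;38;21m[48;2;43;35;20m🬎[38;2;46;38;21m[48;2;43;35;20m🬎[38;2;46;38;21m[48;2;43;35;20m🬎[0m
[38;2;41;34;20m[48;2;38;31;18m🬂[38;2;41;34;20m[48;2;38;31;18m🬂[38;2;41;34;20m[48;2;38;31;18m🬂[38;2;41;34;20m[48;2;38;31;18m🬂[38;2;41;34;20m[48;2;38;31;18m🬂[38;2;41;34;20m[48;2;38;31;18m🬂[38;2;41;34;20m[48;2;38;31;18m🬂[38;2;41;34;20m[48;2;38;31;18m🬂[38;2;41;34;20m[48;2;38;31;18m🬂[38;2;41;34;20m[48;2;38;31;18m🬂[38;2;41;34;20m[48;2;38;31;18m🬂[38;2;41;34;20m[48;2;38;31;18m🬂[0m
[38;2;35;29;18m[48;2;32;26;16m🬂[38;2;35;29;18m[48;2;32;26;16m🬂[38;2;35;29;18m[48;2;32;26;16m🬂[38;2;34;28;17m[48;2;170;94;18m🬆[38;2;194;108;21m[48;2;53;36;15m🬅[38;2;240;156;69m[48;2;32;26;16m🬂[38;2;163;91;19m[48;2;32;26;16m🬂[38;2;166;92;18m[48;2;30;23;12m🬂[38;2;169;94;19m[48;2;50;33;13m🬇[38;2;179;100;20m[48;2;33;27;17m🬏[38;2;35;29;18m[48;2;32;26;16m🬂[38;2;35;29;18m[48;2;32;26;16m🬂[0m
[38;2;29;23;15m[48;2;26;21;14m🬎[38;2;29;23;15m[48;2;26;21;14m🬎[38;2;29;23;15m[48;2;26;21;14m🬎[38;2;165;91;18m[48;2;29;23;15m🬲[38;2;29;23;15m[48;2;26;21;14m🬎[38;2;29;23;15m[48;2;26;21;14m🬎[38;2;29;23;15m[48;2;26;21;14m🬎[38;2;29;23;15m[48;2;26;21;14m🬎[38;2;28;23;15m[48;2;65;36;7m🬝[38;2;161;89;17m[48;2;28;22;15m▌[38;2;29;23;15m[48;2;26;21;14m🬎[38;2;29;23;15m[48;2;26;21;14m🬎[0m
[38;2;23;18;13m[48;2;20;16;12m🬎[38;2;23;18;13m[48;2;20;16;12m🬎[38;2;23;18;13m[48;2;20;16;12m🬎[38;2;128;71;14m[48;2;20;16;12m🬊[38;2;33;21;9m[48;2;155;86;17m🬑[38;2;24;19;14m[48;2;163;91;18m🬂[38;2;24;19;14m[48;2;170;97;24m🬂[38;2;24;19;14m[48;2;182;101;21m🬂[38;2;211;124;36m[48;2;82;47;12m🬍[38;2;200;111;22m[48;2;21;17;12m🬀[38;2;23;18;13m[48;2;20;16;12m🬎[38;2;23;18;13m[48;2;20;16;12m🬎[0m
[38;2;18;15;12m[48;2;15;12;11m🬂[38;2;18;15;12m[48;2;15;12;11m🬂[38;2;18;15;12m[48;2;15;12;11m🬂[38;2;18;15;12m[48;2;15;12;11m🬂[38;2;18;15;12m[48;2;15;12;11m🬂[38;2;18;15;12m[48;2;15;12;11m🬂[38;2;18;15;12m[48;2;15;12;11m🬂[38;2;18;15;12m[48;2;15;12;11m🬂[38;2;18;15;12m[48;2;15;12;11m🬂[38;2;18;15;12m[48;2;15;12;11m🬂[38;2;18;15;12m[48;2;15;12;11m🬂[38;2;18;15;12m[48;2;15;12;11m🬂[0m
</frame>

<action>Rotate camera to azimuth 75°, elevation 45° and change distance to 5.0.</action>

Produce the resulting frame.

<frame>
[38;2;46;38;21m[48;2;43;35;20m🬎[38;2;46;38;21m[48;2;43;35;20m🬎[38;2;46;38;21m[48;2;43;35;20m🬎[38;2;46;38;21m[48;2;43;35;20m🬎[38;2;46;38;21m[48;2;43;35;20m🬎[38;2;46;38;21m[48;2;43;35;20m🬎[38;2;46;38;21m[48;2;43;35;20m🬎[38;2;46;38;21m[48;2;43;35;20m🬎[38;2;46;38;21m[48;2;43;35;20m🬎[38;2;46;38;21m[48;2;43;35;20m🬎[38;2;46;38;21m[48;2;43;35;20m🬎[38;2;46;38;21m[48;2;43;35;20m🬎[0m
[38;2;41;34;20m[48;2;38;31;18m🬂[38;2;41;34;20m[48;2;38;31;18m🬂[38;2;41;34;20m[48;2;38;31;18m🬂[38;2;40;33;19m[48;2;190;105;21m🬎[38;2;41;34;20m[48;2;175;97;19m🬂[38;2;73;46;15m[48;2;234;144;51m🬰[38;2;56;37;13m[48;2;237;150;61m🬰[38;2;60;41;17m[48;2;171;95;19m🬒[38;2;40;33;19m[48;2;160;89;17m🬊[38;2;173;96;19m[48;2;39;32;19m🬏[38;2;41;34;20m[48;2;38;31;18m🬂[38;2;41;34;20m[48;2;38;31;18m🬂[0m
[38;2;35;29;18m[48;2;32;26;16m🬂[38;2;33;27;17m[48;2;141;78;15m🬕[38;2;41;27;11m[48;2;169;94;18m🬟[38;2;152;84;17m[48;2;37;27;13m🬂[38;2;35;29;18m[48;2;32;26;16m🬂[38;2;35;29;18m[48;2;32;26;16m🬂[38;2;35;29;18m[48;2;32;26;16m🬂[38;2;35;29;18m[48;2;32;26;16m🬂[38;2;70;39;8m[48;2;32;27;16m🬁[38;2;129;71;14m[48;2;27;18;6m🬊[38;2;56;37;15m[48;2;155;86;17m🬒[38;2;35;29;18m[48;2;32;26;16m🬂[0m
[38;2;29;23;15m[48;2;26;21;14m🬎[38;2;168;93;18m[48;2;149;83;16m🬔[38;2;102;57;11m[48;2;30;21;10m🬀[38;2;29;23;15m[48;2;26;21;14m🬎[38;2;29;23;15m[48;2;26;21;14m🬎[38;2;29;23;15m[48;2;26;21;14m🬎[38;2;29;23;15m[48;2;26;21;14m🬎[38;2;29;23;15m[48;2;26;21;14m🬎[38;2;29;23;15m[48;2;26;21;14m🬎[38;2;29;23;15m[48;2;26;21;14m🬎[38;2;119;66;13m[48;2;28;15;2m▐[38;2;177;98;20m[48;2;28;22;15m▌[0m
[38;2;23;18;13m[48;2;20;16;12m🬎[38;2;155;86;17m[48;2;170;94;18m🬑[38;2;46;28;10m[48;2;129;72;14m🬨[38;2;23;18;13m[48;2;20;16;12m🬎[38;2;23;18;13m[48;2;20;16;12m🬎[38;2;23;18;13m[48;2;20;16;12m🬎[38;2;23;18;13m[48;2;20;16;12m🬎[38;2;23;18;13m[48;2;20;16;12m🬎[38;2;23;18;13m[48;2;20;16;12m🬎[38;2;22;18;13m[48;2;47;26;5m🬝[38;2;49;27;5m[48;2;151;84;16m🬄[38;2;192;107;21m[48;2;22;17;13m▌[0m
[38;2;18;15;12m[48;2;15;12;11m🬂[38;2;149;82;16m[48;2;15;12;11m🬊[38;2;155;86;17m[48;2;182;101;20m🬑[38;2;56;33;11m[48;2;167;92;18m🬂[38;2;34;22;11m[48;2;161;89;18m🬎[38;2;17;14;11m[48;2;131;72;14m🬎[38;2;17;14;11m[48;2;121;67;13m🬎[38;2;17;14;11m[48;2;142;78;16m🬎[38;2;35;23;10m[48;2;159;89;18m🬆[38;2;105;58;11m[48;2;193;108;24m🬂[38;2;195;108;21m[48;2;15;12;11m🬝[38;2;165;91;18m[48;2;16;13;11m🬀[0m
</frame>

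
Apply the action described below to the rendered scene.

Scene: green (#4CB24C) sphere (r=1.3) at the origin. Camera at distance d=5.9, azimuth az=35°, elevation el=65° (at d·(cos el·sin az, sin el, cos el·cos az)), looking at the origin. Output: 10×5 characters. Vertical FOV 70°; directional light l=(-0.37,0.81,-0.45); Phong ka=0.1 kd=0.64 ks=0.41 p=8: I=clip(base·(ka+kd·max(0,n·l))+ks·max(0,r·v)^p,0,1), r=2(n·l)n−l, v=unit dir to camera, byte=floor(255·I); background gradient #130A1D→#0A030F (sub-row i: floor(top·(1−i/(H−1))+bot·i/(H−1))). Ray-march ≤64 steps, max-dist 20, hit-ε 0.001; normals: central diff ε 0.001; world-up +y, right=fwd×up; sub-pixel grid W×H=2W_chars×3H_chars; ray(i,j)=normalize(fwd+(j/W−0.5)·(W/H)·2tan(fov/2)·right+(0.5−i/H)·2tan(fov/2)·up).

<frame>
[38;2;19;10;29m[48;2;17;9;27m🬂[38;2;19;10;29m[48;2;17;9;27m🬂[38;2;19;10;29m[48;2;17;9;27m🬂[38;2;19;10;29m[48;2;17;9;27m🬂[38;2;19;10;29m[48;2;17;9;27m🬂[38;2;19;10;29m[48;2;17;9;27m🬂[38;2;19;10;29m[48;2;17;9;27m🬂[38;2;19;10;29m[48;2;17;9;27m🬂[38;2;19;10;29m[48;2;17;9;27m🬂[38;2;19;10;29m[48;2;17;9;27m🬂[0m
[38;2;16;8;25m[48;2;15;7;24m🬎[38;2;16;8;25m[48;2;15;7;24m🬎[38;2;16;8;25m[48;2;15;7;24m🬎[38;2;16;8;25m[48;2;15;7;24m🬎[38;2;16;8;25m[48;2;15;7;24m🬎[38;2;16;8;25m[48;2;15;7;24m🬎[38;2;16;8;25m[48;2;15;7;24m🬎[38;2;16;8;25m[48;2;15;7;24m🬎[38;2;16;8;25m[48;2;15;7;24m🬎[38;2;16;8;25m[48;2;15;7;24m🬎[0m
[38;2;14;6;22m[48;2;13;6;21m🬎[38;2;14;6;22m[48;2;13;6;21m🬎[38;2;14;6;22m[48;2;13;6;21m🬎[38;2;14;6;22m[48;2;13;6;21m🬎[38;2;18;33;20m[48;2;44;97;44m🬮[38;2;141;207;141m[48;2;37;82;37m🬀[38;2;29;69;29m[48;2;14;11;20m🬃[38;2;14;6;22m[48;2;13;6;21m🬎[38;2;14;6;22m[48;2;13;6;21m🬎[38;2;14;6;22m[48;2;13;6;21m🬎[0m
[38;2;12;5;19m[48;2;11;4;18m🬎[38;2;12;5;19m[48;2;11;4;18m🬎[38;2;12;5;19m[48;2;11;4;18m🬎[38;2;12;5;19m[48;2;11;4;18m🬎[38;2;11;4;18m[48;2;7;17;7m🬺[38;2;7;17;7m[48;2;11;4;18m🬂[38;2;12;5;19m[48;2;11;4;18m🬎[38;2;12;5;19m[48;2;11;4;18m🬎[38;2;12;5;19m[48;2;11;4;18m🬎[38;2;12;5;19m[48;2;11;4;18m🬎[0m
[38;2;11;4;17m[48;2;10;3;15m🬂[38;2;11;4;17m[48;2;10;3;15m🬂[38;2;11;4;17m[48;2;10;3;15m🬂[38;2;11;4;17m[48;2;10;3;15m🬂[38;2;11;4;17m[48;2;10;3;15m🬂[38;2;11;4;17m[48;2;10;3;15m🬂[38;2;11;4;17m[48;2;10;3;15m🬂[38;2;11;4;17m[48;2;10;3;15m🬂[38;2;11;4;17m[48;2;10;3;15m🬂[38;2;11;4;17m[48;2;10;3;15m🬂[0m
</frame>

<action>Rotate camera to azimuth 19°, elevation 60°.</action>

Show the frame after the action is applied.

<frame>
[38;2;19;10;29m[48;2;17;9;27m🬂[38;2;19;10;29m[48;2;17;9;27m🬂[38;2;19;10;29m[48;2;17;9;27m🬂[38;2;19;10;29m[48;2;17;9;27m🬂[38;2;19;10;29m[48;2;17;9;27m🬂[38;2;19;10;29m[48;2;17;9;27m🬂[38;2;19;10;29m[48;2;17;9;27m🬂[38;2;19;10;29m[48;2;17;9;27m🬂[38;2;19;10;29m[48;2;17;9;27m🬂[38;2;19;10;29m[48;2;17;9;27m🬂[0m
[38;2;16;8;25m[48;2;15;7;24m🬎[38;2;16;8;25m[48;2;15;7;24m🬎[38;2;16;8;25m[48;2;15;7;24m🬎[38;2;16;8;25m[48;2;15;7;24m🬎[38;2;16;8;25m[48;2;15;7;24m🬎[38;2;16;8;25m[48;2;15;7;24m🬎[38;2;16;8;25m[48;2;15;7;24m🬎[38;2;16;8;25m[48;2;15;7;24m🬎[38;2;16;8;25m[48;2;15;7;24m🬎[38;2;16;8;25m[48;2;15;7;24m🬎[0m
[38;2;14;6;22m[48;2;13;6;21m🬎[38;2;14;6;22m[48;2;13;6;21m🬎[38;2;14;6;22m[48;2;13;6;21m🬎[38;2;14;6;22m[48;2;13;6;21m🬎[38;2;23;48;25m[48;2;61;120;61m🬲[38;2;130;194;130m[48;2;31;70;31m🬀[38;2;22;51;22m[48;2;12;8;18m🬃[38;2;14;6;22m[48;2;13;6;21m🬎[38;2;14;6;22m[48;2;13;6;21m🬎[38;2;14;6;22m[48;2;13;6;21m🬎[0m
[38;2;12;5;19m[48;2;11;4;18m🬎[38;2;12;5;19m[48;2;11;4;18m🬎[38;2;12;5;19m[48;2;11;4;18m🬎[38;2;12;5;19m[48;2;11;4;18m🬎[38;2;11;4;18m[48;2;7;17;7m🬺[38;2;7;17;7m[48;2;11;4;18m🬂[38;2;12;5;19m[48;2;11;4;18m🬎[38;2;12;5;19m[48;2;11;4;18m🬎[38;2;12;5;19m[48;2;11;4;18m🬎[38;2;12;5;19m[48;2;11;4;18m🬎[0m
[38;2;11;4;17m[48;2;10;3;15m🬂[38;2;11;4;17m[48;2;10;3;15m🬂[38;2;11;4;17m[48;2;10;3;15m🬂[38;2;11;4;17m[48;2;10;3;15m🬂[38;2;11;4;17m[48;2;10;3;15m🬂[38;2;11;4;17m[48;2;10;3;15m🬂[38;2;11;4;17m[48;2;10;3;15m🬂[38;2;11;4;17m[48;2;10;3;15m🬂[38;2;11;4;17m[48;2;10;3;15m🬂[38;2;11;4;17m[48;2;10;3;15m🬂[0m
</frame>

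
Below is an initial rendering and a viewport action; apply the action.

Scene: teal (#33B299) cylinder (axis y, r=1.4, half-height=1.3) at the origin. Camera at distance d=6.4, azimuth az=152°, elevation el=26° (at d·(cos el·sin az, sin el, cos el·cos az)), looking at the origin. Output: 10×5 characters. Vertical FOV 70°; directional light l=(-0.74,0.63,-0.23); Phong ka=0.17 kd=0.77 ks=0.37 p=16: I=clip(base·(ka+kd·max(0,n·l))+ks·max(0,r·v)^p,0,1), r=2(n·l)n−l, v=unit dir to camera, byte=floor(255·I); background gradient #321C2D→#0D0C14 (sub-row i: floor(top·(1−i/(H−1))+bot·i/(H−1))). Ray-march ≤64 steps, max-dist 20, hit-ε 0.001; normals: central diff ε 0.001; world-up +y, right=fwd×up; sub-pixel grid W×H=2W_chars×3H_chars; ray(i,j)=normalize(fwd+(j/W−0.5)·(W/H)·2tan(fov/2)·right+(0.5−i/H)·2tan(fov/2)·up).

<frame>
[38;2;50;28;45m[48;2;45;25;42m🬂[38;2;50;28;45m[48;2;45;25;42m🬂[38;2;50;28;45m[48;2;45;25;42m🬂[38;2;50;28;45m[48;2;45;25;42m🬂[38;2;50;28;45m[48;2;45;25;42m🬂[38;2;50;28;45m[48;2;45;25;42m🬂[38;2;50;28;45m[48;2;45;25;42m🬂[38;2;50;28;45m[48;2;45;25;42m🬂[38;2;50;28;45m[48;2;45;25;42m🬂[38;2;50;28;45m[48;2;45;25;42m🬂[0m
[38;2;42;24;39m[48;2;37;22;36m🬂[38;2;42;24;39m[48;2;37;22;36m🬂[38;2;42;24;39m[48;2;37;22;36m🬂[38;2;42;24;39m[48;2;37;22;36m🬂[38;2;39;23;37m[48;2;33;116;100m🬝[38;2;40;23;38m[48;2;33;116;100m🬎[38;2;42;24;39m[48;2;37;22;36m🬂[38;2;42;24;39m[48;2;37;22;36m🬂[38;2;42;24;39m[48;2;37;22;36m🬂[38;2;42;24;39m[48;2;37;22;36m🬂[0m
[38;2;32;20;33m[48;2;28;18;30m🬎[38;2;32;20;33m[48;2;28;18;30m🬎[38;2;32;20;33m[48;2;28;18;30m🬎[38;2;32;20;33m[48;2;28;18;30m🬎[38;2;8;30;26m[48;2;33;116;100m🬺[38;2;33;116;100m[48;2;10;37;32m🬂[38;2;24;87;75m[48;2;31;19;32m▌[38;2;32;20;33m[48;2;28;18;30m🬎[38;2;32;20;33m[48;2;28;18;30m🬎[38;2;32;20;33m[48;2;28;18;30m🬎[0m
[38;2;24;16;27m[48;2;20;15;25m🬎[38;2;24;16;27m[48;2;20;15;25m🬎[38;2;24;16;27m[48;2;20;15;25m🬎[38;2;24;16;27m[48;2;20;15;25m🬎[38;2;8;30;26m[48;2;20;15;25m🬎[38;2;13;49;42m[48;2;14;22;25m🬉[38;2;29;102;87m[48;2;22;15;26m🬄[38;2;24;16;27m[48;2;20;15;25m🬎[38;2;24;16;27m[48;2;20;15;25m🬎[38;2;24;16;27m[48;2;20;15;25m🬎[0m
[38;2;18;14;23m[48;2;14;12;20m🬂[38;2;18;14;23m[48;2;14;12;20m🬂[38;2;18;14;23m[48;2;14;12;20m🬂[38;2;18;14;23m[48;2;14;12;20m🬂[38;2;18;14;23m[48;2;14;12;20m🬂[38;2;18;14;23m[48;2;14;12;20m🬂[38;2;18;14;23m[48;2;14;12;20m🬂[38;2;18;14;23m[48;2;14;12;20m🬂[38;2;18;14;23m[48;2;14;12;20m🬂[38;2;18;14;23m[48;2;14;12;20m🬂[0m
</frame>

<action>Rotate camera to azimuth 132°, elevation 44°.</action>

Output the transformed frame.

<frame>
[38;2;50;28;45m[48;2;45;25;42m🬂[38;2;50;28;45m[48;2;45;25;42m🬂[38;2;50;28;45m[48;2;45;25;42m🬂[38;2;50;28;45m[48;2;45;25;42m🬂[38;2;50;28;45m[48;2;45;25;42m🬂[38;2;50;28;45m[48;2;45;25;42m🬂[38;2;50;28;45m[48;2;45;25;42m🬂[38;2;50;28;45m[48;2;45;25;42m🬂[38;2;50;28;45m[48;2;45;25;42m🬂[38;2;50;28;45m[48;2;45;25;42m🬂[0m
[38;2;42;24;39m[48;2;37;22;36m🬂[38;2;42;24;39m[48;2;37;22;36m🬂[38;2;42;24;39m[48;2;37;22;36m🬂[38;2;42;24;39m[48;2;37;22;36m🬂[38;2;40;23;38m[48;2;33;116;100m🬎[38;2;40;23;38m[48;2;33;116;100m🬎[38;2;34;118;101m[48;2;39;23;37m🬏[38;2;42;24;39m[48;2;37;22;36m🬂[38;2;42;24;39m[48;2;37;22;36m🬂[38;2;42;24;39m[48;2;37;22;36m🬂[0m
[38;2;32;20;33m[48;2;28;18;30m🬎[38;2;32;20;33m[48;2;28;18;30m🬎[38;2;32;20;33m[48;2;28;18;30m🬎[38;2;32;20;33m[48;2;28;18;30m🬎[38;2;33;116;100m[48;2;8;30;26m🬎[38;2;33;117;100m[48;2;8;30;26m🬎[38;2;36;119;103m[48;2;27;28;35m🬄[38;2;32;20;33m[48;2;28;18;30m🬎[38;2;32;20;33m[48;2;28;18;30m🬎[38;2;32;20;33m[48;2;28;18;30m🬎[0m
[38;2;24;16;27m[48;2;20;15;25m🬎[38;2;24;16;27m[48;2;20;15;25m🬎[38;2;24;16;27m[48;2;20;15;25m🬎[38;2;24;16;27m[48;2;20;15;25m🬎[38;2;8;30;26m[48;2;21;15;25m🬊[38;2;8;30;26m[48;2;20;15;25m🬎[38;2;20;72;62m[48;2;22;15;26m🬀[38;2;24;16;27m[48;2;20;15;25m🬎[38;2;24;16;27m[48;2;20;15;25m🬎[38;2;24;16;27m[48;2;20;15;25m🬎[0m
[38;2;18;14;23m[48;2;14;12;20m🬂[38;2;18;14;23m[48;2;14;12;20m🬂[38;2;18;14;23m[48;2;14;12;20m🬂[38;2;18;14;23m[48;2;14;12;20m🬂[38;2;18;14;23m[48;2;14;12;20m🬂[38;2;18;14;23m[48;2;14;12;20m🬂[38;2;18;14;23m[48;2;14;12;20m🬂[38;2;18;14;23m[48;2;14;12;20m🬂[38;2;18;14;23m[48;2;14;12;20m🬂[38;2;18;14;23m[48;2;14;12;20m🬂[0m
</frame>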